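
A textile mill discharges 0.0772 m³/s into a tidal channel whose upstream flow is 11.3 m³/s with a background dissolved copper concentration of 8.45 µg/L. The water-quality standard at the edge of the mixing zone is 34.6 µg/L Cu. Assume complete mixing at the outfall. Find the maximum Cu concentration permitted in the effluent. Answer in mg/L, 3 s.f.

3.86 mg/L

8.45 µg/L = 0.00845 mg/L.
34.6 µg/L = 0.0346 mg/L.
Mass balance: 0.0346·11.38 = 0.0772·Cₑ + 11.3·0.00845.
Cₑ = (0.3937 − 0.09549) / 0.0772 = 3.862 mg/L.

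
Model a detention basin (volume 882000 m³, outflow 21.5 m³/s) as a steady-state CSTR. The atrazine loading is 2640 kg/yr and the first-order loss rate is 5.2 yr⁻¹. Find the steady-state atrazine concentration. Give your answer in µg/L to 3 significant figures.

3.86 µg/L

Outflow Q = 21.5 m³/s × 3.156e+07 s/yr = 6.785e+08 m³/yr.
Steady-state CSTR mass balance: W = Q·C + k·V·C, so C = W/(Q + kV).
Q + kV = 6.785e+08 + 5.2·882000 = 6.831e+08 m³/yr.
C = 2640/6.831e+08 = 3.865e-06 kg/m³ = 0.003865 mg/L = 3.865 µg/L.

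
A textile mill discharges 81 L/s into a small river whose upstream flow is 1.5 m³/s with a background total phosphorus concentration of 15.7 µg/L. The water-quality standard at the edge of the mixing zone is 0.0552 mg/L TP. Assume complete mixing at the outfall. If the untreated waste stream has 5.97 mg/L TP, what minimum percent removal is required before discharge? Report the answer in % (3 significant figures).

86.8 %

81 L/s = 0.081 m³/s.
15.7 µg/L = 0.0157 mg/L.
Mass balance: 0.0552·1.581 = 0.081·Cₑ + 1.5·0.0157.
Cₑ = (0.08727 − 0.02355) / 0.081 = 0.7867 mg/L.
Required removal = 1 − 0.7867/5.97 = 86.82 %.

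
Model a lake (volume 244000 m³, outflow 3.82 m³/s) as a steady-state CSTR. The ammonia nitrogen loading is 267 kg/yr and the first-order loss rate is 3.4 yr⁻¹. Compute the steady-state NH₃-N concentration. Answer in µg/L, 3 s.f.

2.20 µg/L

Outflow Q = 3.82 m³/s × 3.156e+07 s/yr = 1.206e+08 m³/yr.
Steady-state CSTR mass balance: W = Q·C + k·V·C, so C = W/(Q + kV).
Q + kV = 1.206e+08 + 3.4·244000 = 1.214e+08 m³/yr.
C = 267/1.214e+08 = 2.2e-06 kg/m³ = 0.0022 mg/L = 2.2 µg/L.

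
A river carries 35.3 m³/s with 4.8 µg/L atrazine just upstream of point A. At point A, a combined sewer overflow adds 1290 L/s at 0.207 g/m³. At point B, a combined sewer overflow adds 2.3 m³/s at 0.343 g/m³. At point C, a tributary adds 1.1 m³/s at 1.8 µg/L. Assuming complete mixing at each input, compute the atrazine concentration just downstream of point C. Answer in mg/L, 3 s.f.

4.8 µg/L = 0.0048 mg/L.
1290 L/s = 1.29 m³/s.
After input A: C = (35.3·0.0048 + 1.29·0.207) / 36.59 = 0.01193 mg/L.
After input B: C = (36.59·0.01193 + 2.3·0.343) / 38.89 = 0.03151 mg/L.
1.8 µg/L = 0.0018 mg/L.
After input C: C = (38.89·0.03151 + 1.1·0.0018) / 39.99 = 0.03069 mg/L.

0.0307 mg/L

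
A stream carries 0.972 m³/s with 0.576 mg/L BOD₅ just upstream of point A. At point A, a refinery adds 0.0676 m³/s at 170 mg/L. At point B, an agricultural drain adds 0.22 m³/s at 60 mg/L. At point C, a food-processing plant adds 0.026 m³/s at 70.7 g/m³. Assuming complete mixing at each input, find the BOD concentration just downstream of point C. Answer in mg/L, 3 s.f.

After input A: C = (0.972·0.576 + 0.0676·170) / 1.04 = 11.59 mg/L.
After input B: C = (1.04·11.59 + 0.22·60) / 1.26 = 20.05 mg/L.
After input C: C = (1.26·20.05 + 0.026·70.7) / 1.286 = 21.07 mg/L.

21.1 mg/L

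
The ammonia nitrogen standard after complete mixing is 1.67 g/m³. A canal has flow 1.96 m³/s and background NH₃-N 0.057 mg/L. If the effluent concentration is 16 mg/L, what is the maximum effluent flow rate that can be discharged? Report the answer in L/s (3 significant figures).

221 L/s

Mass balance at complete mixing: C_std·(Q_w + Q_r) = Q_w·C_e + Q_r·C_b.
Rearranging, Q_w = Q_r·(C_std − C_b)/(C_e − C_std) = 1.96·(1.67 − 0.057) / (16 − 1.67) = 0.2206 m³/s.
= 220.6 L/s.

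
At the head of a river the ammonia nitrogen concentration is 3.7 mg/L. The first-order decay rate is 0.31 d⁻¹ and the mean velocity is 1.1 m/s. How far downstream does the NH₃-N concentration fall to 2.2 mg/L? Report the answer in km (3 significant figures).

159 km

From C = C₀·e^(−kt), t = ln(C₀/C)/k = ln(3.7/2.2)/0.31 = 0.5199/0.31 = 1.677 d.
Distance = v·t = 1.1 m/s × 1.449e+05 s = 1.594e+05 m = 159.4 km.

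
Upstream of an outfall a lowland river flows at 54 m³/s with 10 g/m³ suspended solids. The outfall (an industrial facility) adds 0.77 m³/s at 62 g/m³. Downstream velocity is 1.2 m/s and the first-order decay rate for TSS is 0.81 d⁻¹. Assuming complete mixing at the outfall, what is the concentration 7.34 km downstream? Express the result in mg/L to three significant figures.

10.1 mg/L

After complete mixing, C₀ = (0.77·62 + 54·10) / 54.77 = 10.73 mg/L.
Travel time t = 7340 m / 1.2 m/s = 6117 s = 0.07079 d.
C = 10.73·exp(−0.81·0.07079) = 10.73·0.9443 = 10.13 mg/L.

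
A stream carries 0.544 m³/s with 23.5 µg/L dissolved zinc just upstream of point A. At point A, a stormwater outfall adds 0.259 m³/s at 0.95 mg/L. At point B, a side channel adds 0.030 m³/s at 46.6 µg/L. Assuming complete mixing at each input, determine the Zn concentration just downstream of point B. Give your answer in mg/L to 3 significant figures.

23.5 µg/L = 0.0235 mg/L.
After input A: C = (0.544·0.0235 + 0.259·0.95) / 0.803 = 0.3223 mg/L.
46.6 µg/L = 0.0466 mg/L.
After input B: C = (0.803·0.3223 + 0.03·0.0466) / 0.833 = 0.3124 mg/L.

0.312 mg/L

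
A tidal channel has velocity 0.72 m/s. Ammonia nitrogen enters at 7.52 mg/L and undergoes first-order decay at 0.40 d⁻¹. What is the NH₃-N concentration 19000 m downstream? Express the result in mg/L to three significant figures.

6.66 mg/L

Travel time t = 19000 m / 0.72 m/s = 1.9e+04/0.72 = 2.639e+04 s = 0.3054 d.
First-order decay: C = 7.52·exp(−0.40·0.3054) = 7.52·0.885 = 6.655 mg/L.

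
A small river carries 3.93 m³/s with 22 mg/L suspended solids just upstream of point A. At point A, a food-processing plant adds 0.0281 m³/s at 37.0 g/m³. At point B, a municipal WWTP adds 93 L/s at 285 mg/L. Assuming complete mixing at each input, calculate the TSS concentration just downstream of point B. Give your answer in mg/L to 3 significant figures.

28.1 mg/L

After input A: C = (3.93·22 + 0.0281·37) / 3.958 = 22.11 mg/L.
93 L/s = 0.093 m³/s.
After input B: C = (3.958·22.11 + 0.093·285) / 4.051 = 28.14 mg/L.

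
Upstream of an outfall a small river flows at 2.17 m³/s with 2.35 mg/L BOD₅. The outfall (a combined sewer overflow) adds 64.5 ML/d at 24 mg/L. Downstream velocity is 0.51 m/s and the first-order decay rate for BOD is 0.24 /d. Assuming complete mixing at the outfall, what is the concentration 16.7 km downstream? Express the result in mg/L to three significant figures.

7.21 mg/L

64.5 ML/d = 0.7465 m³/s.
After complete mixing, C₀ = (0.7465·24 + 2.17·2.35) / 2.917 = 7.892 mg/L.
Travel time t = 1.67e+04 m / 0.51 m/s = 3.275e+04 s = 0.379 d.
C = 7.892·exp(−0.24·0.379) = 7.892·0.9131 = 7.205 mg/L.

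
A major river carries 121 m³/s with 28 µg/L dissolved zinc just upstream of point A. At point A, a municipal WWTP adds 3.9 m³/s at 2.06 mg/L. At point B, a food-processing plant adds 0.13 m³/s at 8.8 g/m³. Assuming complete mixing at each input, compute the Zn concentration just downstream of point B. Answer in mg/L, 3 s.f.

28 µg/L = 0.028 mg/L.
After input A: C = (121·0.028 + 3.9·2.06) / 124.9 = 0.09145 mg/L.
After input B: C = (124.9·0.09145 + 0.13·8.8) / 125 = 0.1005 mg/L.

0.101 mg/L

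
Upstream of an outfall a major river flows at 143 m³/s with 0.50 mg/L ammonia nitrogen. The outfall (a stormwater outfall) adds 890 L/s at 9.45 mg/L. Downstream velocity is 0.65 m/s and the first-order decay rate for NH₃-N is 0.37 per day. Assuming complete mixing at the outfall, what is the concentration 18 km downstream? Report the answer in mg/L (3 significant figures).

890 L/s = 0.89 m³/s.
After complete mixing, C₀ = (0.89·9.45 + 143·0.5) / 143.9 = 0.5554 mg/L.
Travel time t = 1.8e+04 m / 0.65 m/s = 2.769e+04 s = 0.3205 d.
C = 0.5554·exp(−0.37·0.3205) = 0.5554·0.8882 = 0.4933 mg/L.

0.493 mg/L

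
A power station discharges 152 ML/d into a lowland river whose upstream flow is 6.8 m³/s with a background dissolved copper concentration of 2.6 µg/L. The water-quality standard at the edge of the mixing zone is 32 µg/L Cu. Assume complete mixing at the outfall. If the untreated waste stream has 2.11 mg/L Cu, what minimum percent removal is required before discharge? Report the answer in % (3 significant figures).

152 ML/d = 1.759 m³/s.
2.6 µg/L = 0.0026 mg/L.
32 µg/L = 0.032 mg/L.
Mass balance: 0.032·8.559 = 1.759·Cₑ + 6.8·0.0026.
Cₑ = (0.2739 − 0.01768) / 1.759 = 0.1456 mg/L.
Required removal = 1 − 0.1456/2.11 = 93.1 %.

93.1 %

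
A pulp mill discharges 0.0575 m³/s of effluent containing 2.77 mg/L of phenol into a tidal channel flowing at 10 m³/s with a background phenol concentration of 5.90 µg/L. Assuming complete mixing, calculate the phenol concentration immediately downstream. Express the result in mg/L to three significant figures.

5.90 µg/L = 0.0059 mg/L.
Flow-weighted mixing gives C = (0.0575·2.77 + 10·0.0059) / (0.0575 + 10) = 0.2183/10.06 = 0.0217 mg/L.

0.0217 mg/L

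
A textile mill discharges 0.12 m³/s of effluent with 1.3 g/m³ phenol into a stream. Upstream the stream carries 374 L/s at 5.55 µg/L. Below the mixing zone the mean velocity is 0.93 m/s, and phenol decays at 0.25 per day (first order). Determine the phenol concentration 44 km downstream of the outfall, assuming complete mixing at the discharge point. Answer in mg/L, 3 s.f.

0.279 mg/L

374 L/s = 0.374 m³/s.
5.55 µg/L = 0.00555 mg/L.
After complete mixing, C₀ = (0.12·1.3 + 0.374·0.00555) / 0.494 = 0.32 mg/L.
Travel time t = 4.4e+04 m / 0.93 m/s = 4.731e+04 s = 0.5476 d.
C = 0.32·exp(−0.25·0.5476) = 0.32·0.8721 = 0.2791 mg/L.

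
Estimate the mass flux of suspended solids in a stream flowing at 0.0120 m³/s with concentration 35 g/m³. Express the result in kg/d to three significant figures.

36.3 kg/d

Mass flux = Q·C = 0.012 m³/s × 35 g/m³ = 0.42 g/s.
= 0.42 g/s × 86.4 = 36.29 kg/d.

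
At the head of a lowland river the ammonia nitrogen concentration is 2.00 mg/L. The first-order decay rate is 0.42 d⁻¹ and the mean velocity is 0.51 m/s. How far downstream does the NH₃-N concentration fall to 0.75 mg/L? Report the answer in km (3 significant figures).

103 km

From C = C₀·e^(−kt), t = ln(C₀/C)/k = ln(2.00/0.75)/0.42 = 0.9808/0.42 = 2.335 d.
Distance = v·t = 0.51 m/s × 2.018e+05 s = 1.029e+05 m = 102.9 km.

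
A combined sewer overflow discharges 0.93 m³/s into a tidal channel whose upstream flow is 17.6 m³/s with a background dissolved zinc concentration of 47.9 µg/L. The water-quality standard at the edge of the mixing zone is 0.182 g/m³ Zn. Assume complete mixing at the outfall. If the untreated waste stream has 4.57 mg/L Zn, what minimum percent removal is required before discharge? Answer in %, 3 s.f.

47.9 µg/L = 0.0479 mg/L.
Mass balance: 0.182·18.53 = 0.93·Cₑ + 17.6·0.0479.
Cₑ = (3.372 − 0.843) / 0.93 = 2.72 mg/L.
Required removal = 1 − 2.72/4.57 = 40.49 %.

40.5 %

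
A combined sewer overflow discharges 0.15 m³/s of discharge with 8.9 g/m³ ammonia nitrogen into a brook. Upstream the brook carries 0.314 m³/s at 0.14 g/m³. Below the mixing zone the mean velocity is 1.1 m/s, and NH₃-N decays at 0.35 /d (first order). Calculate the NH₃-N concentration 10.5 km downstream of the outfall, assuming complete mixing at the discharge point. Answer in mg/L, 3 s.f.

2.86 mg/L

After complete mixing, C₀ = (0.15·8.9 + 0.314·0.14) / 0.464 = 2.972 mg/L.
Travel time t = 1.05e+04 m / 1.1 m/s = 9545 s = 0.1105 d.
C = 2.972·exp(−0.35·0.1105) = 2.972·0.9621 = 2.859 mg/L.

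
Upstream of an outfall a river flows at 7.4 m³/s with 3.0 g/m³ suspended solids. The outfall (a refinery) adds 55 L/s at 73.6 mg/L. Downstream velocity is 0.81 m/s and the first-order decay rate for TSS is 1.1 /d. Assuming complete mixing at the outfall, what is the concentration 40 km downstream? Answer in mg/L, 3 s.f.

55 L/s = 0.055 m³/s.
After complete mixing, C₀ = (0.055·73.6 + 7.4·3) / 7.455 = 3.521 mg/L.
Travel time t = 4e+04 m / 0.81 m/s = 4.938e+04 s = 0.5716 d.
C = 3.521·exp(−1.1·0.5716) = 3.521·0.5333 = 1.878 mg/L.

1.88 mg/L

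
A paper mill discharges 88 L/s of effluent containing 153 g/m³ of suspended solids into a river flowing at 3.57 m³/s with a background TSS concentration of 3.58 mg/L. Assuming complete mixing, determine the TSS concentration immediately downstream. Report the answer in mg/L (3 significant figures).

7.17 mg/L

88 L/s = 0.088 m³/s.
By mass balance at complete mixing, C = (0.088·153 + 3.57·3.58) / (0.088 + 3.57) = 26.24/3.658 = 7.175 mg/L.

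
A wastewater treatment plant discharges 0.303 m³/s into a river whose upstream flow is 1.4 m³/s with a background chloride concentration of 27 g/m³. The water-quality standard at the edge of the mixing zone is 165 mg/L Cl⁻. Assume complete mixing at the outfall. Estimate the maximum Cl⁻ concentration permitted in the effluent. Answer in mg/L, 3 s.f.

803 mg/L

Mass balance: 165·1.703 = 0.303·Cₑ + 1.4·27.
Cₑ = (281 − 37.8) / 0.303 = 802.6 mg/L.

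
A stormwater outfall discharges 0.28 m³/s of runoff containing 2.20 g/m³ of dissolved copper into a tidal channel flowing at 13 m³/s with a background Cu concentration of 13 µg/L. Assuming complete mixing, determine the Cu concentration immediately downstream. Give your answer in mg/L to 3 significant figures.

13 µg/L = 0.013 mg/L.
Conservation of mass across the mixing zone: C = (0.28·2.2 + 13·0.013) / (0.28 + 13) = 0.785/13.28 = 0.05911 mg/L.

0.0591 mg/L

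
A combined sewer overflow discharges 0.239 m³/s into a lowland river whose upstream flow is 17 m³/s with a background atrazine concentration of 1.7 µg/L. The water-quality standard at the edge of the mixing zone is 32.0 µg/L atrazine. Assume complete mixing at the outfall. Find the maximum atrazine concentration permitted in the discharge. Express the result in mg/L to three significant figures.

1.7 µg/L = 0.0017 mg/L.
32.0 µg/L = 0.032 mg/L.
Mass balance: 0.032·17.24 = 0.239·Cₑ + 17·0.0017.
Cₑ = (0.5516 − 0.0289) / 0.239 = 2.187 mg/L.

2.19 mg/L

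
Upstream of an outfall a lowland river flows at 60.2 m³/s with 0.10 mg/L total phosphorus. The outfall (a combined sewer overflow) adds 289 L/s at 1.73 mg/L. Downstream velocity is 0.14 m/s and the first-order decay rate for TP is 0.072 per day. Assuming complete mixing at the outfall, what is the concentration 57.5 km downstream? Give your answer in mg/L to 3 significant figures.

289 L/s = 0.289 m³/s.
After complete mixing, C₀ = (0.289·1.73 + 60.2·0.1) / 60.49 = 0.1078 mg/L.
Travel time t = 5.75e+04 m / 0.14 m/s = 4.107e+05 s = 4.754 d.
C = 0.1078·exp(−0.072·4.754) = 0.1078·0.7102 = 0.07655 mg/L.

0.0765 mg/L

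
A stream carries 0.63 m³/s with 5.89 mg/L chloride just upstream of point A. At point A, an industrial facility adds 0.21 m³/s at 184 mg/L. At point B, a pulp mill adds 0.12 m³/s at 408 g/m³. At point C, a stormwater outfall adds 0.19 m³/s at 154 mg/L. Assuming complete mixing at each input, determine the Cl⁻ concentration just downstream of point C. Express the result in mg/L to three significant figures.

105 mg/L

After input A: C = (0.63·5.89 + 0.21·184) / 0.84 = 50.42 mg/L.
After input B: C = (0.84·50.42 + 0.12·408) / 0.96 = 95.12 mg/L.
After input C: C = (0.96·95.12 + 0.19·154) / 1.15 = 104.8 mg/L.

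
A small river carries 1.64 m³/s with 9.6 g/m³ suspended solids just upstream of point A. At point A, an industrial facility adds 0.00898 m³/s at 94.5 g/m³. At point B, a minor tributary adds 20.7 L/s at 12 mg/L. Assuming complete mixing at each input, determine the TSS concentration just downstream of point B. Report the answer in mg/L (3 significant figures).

After input A: C = (1.64·9.6 + 0.00898·94.5) / 1.649 = 10.06 mg/L.
20.7 L/s = 0.0207 m³/s.
After input B: C = (1.649·10.06 + 0.0207·12) / 1.67 = 10.09 mg/L.

10.1 mg/L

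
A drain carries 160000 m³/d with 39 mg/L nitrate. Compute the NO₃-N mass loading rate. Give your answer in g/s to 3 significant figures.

160000 m³/d = 1.852 m³/s.
Mass flux = Q·C = 1.852 m³/s × 39 g/m³ = 72.22 g/s.

72.2 g/s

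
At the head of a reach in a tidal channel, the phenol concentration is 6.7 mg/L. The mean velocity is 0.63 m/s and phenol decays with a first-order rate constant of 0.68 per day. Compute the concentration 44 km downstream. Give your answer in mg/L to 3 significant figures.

Travel time t = 44 km / 0.63 m/s = 4.4e+04/0.63 = 6.984e+04 s = 0.8083 d.
First-order decay: C = 6.7·exp(−0.68·0.8083) = 6.7·0.5771 = 3.867 mg/L.

3.87 mg/L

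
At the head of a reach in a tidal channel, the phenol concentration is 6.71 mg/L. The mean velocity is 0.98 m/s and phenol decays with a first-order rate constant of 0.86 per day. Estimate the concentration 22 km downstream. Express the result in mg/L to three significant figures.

Travel time t = 22 km / 0.98 m/s = 2.2e+04/0.98 = 2.245e+04 s = 0.2598 d.
First-order decay: C = 6.71·exp(−0.86·0.2598) = 6.71·0.7998 = 5.366 mg/L.

5.37 mg/L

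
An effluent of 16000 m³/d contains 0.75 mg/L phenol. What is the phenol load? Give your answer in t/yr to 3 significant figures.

4.38 t/yr

16000 m³/d = 0.1852 m³/s.
Mass flux = Q·C = 0.1852 m³/s × 0.75 g/m³ = 0.1389 g/s.
= 0.1389 g/s × 31.56 = 4.383 t/yr.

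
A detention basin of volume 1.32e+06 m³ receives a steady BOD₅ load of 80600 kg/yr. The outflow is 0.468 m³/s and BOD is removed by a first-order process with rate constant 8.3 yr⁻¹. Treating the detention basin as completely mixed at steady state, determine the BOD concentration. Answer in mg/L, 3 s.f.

3.13 mg/L

Outflow Q = 0.468 m³/s × 3.156e+07 s/yr = 1.477e+07 m³/yr.
Steady-state CSTR mass balance: W = Q·C + k·V·C, so C = W/(Q + kV).
Q + kV = 1.477e+07 + 8.3·1.32e+06 = 2.572e+07 m³/yr.
C = 80600/2.572e+07 = 0.003133 kg/m³ = 3.133 mg/L.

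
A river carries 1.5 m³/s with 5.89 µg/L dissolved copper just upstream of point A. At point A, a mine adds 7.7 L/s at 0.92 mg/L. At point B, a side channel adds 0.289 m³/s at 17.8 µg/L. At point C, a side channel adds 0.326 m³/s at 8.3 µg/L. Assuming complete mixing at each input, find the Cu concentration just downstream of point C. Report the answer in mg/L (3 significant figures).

5.89 µg/L = 0.00589 mg/L.
7.7 L/s = 0.0077 m³/s.
After input A: C = (1.5·0.00589 + 0.0077·0.92) / 1.508 = 0.01056 mg/L.
17.8 µg/L = 0.0178 mg/L.
After input B: C = (1.508·0.01056 + 0.289·0.0178) / 1.797 = 0.01172 mg/L.
8.3 µg/L = 0.0083 mg/L.
After input C: C = (1.797·0.01172 + 0.326·0.0083) / 2.123 = 0.0112 mg/L.

0.0112 mg/L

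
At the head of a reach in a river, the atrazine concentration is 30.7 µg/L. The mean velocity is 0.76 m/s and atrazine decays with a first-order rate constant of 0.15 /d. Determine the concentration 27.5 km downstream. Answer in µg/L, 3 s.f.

Travel time t = 27.5 km / 0.76 m/s = 2.75e+04/0.76 = 3.618e+04 s = 0.4188 d.
First-order decay: C = 30.7·exp(−0.15·0.4188) = 30.7·0.9391 = 28.83 µg/L.

28.8 µg/L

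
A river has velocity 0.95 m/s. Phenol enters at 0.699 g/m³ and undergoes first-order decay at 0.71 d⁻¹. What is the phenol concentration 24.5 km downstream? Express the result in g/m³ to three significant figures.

0.566 g/m³

Travel time t = 24.5 km / 0.95 m/s = 2.45e+04/0.95 = 2.579e+04 s = 0.2985 d.
First-order decay: C = 0.699·exp(−0.71·0.2985) = 0.699·0.809 = 0.5655 g/m³.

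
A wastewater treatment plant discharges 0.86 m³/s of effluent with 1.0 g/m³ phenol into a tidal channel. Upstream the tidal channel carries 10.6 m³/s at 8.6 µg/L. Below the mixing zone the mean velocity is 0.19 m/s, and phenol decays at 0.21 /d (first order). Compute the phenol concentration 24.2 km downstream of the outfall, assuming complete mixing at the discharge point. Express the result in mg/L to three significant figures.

0.0609 mg/L

8.6 µg/L = 0.0086 mg/L.
After complete mixing, C₀ = (0.86·1 + 10.6·0.0086) / 11.46 = 0.083 mg/L.
Travel time t = 2.42e+04 m / 0.19 m/s = 1.274e+05 s = 1.474 d.
C = 0.083·exp(−0.21·1.474) = 0.083·0.7338 = 0.0609 mg/L.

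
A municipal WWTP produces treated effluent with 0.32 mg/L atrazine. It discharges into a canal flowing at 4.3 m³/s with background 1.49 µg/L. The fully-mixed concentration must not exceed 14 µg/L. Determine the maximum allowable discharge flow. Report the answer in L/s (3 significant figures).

1.49 µg/L = 0.00149 mg/L.
14 µg/L = 0.014 mg/L.
Mass balance at complete mixing: C_std·(Q_w + Q_r) = Q_w·C_e + Q_r·C_b.
Rearranging, Q_w = Q_r·(C_std − C_b)/(C_e − C_std) = 4.3·(0.014 − 0.00149) / (0.32 − 0.014) = 0.1758 m³/s.
= 175.8 L/s.

176 L/s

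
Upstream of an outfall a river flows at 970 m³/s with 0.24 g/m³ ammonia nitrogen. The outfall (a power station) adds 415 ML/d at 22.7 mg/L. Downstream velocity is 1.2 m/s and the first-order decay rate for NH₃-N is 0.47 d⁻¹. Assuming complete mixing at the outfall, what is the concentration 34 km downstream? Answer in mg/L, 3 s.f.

0.301 mg/L

415 ML/d = 4.803 m³/s.
After complete mixing, C₀ = (4.803·22.7 + 970·0.24) / 974.8 = 0.3507 mg/L.
Travel time t = 3.4e+04 m / 1.2 m/s = 2.833e+04 s = 0.3279 d.
C = 0.3507·exp(−0.47·0.3279) = 0.3507·0.8572 = 0.3006 mg/L.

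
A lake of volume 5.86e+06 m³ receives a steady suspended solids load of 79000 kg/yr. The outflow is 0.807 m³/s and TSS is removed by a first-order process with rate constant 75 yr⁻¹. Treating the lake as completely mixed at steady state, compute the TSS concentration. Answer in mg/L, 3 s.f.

0.170 mg/L

Outflow Q = 0.807 m³/s × 3.156e+07 s/yr = 2.547e+07 m³/yr.
Steady-state CSTR mass balance: W = Q·C + k·V·C, so C = W/(Q + kV).
Q + kV = 2.547e+07 + 75·5.86e+06 = 4.65e+08 m³/yr.
C = 79000/4.65e+08 = 0.0001699 kg/m³ = 0.1699 mg/L.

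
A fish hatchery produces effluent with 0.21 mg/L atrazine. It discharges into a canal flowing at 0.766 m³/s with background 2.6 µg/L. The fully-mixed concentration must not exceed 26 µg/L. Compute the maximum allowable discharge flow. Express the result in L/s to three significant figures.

97.4 L/s

2.6 µg/L = 0.0026 mg/L.
26 µg/L = 0.026 mg/L.
Mass balance at complete mixing: C_std·(Q_w + Q_r) = Q_w·C_e + Q_r·C_b.
Rearranging, Q_w = Q_r·(C_std − C_b)/(C_e − C_std) = 0.766·(0.026 − 0.0026) / (0.21 − 0.026) = 0.09742 m³/s.
= 97.42 L/s.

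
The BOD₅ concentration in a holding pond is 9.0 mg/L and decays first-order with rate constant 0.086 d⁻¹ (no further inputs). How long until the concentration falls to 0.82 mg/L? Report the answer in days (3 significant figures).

27.9 d

t = ln(C₀/C)/k = ln(9.0/0.82)/0.086 = 2.396/0.086 = 27.86 d.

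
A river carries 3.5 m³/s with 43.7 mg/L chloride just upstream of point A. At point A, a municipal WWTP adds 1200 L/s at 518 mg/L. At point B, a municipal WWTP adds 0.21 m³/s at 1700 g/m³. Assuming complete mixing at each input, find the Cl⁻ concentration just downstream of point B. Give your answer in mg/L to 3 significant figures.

1200 L/s = 1.2 m³/s.
After input A: C = (3.5·43.7 + 1.2·518) / 4.7 = 164.8 mg/L.
After input B: C = (4.7·164.8 + 0.21·1700) / 4.91 = 230.5 mg/L.

230 mg/L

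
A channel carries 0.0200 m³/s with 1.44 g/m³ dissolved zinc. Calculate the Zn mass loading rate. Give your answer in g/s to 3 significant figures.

Mass flux = Q·C = 0.02 m³/s × 1.44 g/m³ = 0.0288 g/s.

0.0288 g/s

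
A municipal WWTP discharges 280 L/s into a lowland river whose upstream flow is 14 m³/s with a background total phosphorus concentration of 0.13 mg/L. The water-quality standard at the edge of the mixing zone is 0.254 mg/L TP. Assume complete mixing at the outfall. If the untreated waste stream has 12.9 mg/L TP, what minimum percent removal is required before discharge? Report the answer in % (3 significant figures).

280 L/s = 0.28 m³/s.
Mass balance: 0.254·14.28 = 0.28·Cₑ + 14·0.13.
Cₑ = (3.627 − 1.82) / 0.28 = 6.454 mg/L.
Required removal = 1 − 6.454/12.9 = 49.97 %.

50.0 %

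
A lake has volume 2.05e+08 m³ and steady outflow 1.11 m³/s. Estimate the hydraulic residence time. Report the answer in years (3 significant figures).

Q = 1.11 m³/s × 3.156e+07 s/yr = 3.503e+07 m³/yr.
Hydraulic residence time τ = V/Q = 2.05e+08/3.503e+07 = 5.852 yr.

5.85 yr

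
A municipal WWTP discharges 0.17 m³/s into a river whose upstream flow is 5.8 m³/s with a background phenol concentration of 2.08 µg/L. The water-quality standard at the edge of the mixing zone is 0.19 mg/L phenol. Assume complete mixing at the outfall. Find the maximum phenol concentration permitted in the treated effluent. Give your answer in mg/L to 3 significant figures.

6.60 mg/L

2.08 µg/L = 0.00208 mg/L.
Mass balance: 0.19·5.97 = 0.17·Cₑ + 5.8·0.00208.
Cₑ = (1.134 − 0.01206) / 0.17 = 6.601 mg/L.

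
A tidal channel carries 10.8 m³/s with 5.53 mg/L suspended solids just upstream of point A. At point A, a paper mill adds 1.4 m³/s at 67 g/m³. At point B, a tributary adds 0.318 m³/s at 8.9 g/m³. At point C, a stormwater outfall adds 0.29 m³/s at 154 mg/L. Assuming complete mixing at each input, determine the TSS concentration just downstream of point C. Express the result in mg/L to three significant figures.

After input A: C = (10.8·5.53 + 1.4·67) / 12.2 = 12.58 mg/L.
After input B: C = (12.2·12.58 + 0.318·8.9) / 12.52 = 12.49 mg/L.
After input C: C = (12.52·12.49 + 0.29·154) / 12.81 = 15.69 mg/L.

15.7 mg/L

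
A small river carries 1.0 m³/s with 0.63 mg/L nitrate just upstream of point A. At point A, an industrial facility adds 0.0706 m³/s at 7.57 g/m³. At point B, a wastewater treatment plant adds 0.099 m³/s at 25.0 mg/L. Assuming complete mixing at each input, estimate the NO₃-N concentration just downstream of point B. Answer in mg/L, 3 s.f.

After input A: C = (1·0.63 + 0.0706·7.57) / 1.071 = 1.088 mg/L.
After input B: C = (1.071·1.088 + 0.099·25) / 1.17 = 3.112 mg/L.

3.11 mg/L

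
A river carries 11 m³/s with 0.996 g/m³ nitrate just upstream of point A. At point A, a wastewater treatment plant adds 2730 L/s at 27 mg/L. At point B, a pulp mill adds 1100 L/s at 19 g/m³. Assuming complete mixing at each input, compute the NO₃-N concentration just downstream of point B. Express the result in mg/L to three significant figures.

2730 L/s = 2.73 m³/s.
After input A: C = (11·0.996 + 2.73·27) / 13.73 = 6.166 mg/L.
1100 L/s = 1.1 m³/s.
After input B: C = (13.73·6.166 + 1.1·19) / 14.83 = 7.118 mg/L.

7.12 mg/L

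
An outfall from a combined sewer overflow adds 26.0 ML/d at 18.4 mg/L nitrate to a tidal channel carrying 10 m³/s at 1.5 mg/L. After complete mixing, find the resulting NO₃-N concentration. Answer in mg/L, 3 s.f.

26.0 ML/d = 0.3009 m³/s.
By mass balance at complete mixing, C = (0.3009·18.4 + 10·1.5) / (0.3009 + 10) = 20.54/10.3 = 1.994 mg/L.

1.99 mg/L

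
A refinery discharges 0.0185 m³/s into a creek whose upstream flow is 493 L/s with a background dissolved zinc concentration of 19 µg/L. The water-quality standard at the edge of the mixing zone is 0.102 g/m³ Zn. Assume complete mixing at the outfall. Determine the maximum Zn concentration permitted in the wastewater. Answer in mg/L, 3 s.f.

2.31 mg/L

493 L/s = 0.493 m³/s.
19 µg/L = 0.019 mg/L.
Mass balance: 0.102·0.5115 = 0.0185·Cₑ + 0.493·0.019.
Cₑ = (0.05217 − 0.009367) / 0.0185 = 2.314 mg/L.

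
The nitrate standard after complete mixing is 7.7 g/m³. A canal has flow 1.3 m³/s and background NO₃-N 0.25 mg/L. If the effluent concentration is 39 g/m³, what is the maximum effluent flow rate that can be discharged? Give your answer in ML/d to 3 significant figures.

26.7 ML/d

Mass balance at complete mixing: C_std·(Q_w + Q_r) = Q_w·C_e + Q_r·C_b.
Rearranging, Q_w = Q_r·(C_std − C_b)/(C_e − C_std) = 1.3·(7.7 − 0.25) / (39 − 7.7) = 0.3094 m³/s.
= 26.73 ML/d.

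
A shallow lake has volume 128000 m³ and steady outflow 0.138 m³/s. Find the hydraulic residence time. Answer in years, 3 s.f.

Q = 0.138 m³/s × 3.156e+07 s/yr = 4.355e+06 m³/yr.
Hydraulic residence time τ = V/Q = 128000/4.355e+06 = 0.02939 yr.

0.0294 yr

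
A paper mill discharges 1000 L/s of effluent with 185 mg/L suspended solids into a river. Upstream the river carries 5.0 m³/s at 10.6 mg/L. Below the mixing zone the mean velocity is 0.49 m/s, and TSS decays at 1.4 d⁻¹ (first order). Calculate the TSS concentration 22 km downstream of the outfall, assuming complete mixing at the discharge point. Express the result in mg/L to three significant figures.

1000 L/s = 1 m³/s.
After complete mixing, C₀ = (1·185 + 5·10.6) / 6 = 39.67 mg/L.
Travel time t = 2.2e+04 m / 0.49 m/s = 4.49e+04 s = 0.5197 d.
C = 39.67·exp(−1.4·0.5197) = 39.67·0.4831 = 19.16 mg/L.

19.2 mg/L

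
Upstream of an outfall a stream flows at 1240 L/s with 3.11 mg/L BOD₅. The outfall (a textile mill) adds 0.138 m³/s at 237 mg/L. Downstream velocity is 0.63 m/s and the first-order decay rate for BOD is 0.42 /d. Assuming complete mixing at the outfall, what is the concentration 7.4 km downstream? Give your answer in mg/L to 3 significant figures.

1240 L/s = 1.24 m³/s.
After complete mixing, C₀ = (0.138·237 + 1.24·3.11) / 1.378 = 26.53 mg/L.
Travel time t = 7400 m / 0.63 m/s = 1.175e+04 s = 0.1359 d.
C = 26.53·exp(−0.42·0.1359) = 26.53·0.9445 = 25.06 mg/L.

25.1 mg/L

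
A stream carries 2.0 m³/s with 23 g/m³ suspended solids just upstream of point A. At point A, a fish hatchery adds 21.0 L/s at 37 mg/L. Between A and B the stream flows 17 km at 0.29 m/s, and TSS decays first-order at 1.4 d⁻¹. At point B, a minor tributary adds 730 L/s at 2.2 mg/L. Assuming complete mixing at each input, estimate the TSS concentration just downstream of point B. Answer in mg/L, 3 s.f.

21.0 L/s = 0.021 m³/s.
After input A: C = (2·23 + 0.021·37) / 2.021 = 23.15 mg/L.
Over the 17 km reach to input B (t = 5.862e+04 s = 0.6785 d), decay gives C = 23.15·exp(−1.4·0.6785) = 8.952 mg/L.
730 L/s = 0.73 m³/s.
After input B: C = (2.021·8.952 + 0.73·2.2) / 2.751 = 7.161 mg/L.

7.16 mg/L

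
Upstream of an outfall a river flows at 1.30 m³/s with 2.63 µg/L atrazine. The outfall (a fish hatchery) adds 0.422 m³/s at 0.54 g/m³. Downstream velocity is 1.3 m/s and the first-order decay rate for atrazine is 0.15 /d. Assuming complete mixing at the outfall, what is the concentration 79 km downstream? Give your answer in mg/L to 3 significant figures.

2.63 µg/L = 0.00263 mg/L.
After complete mixing, C₀ = (0.422·0.54 + 1.3·0.00263) / 1.722 = 0.1343 mg/L.
Travel time t = 7.9e+04 m / 1.3 m/s = 6.077e+04 s = 0.7033 d.
C = 0.1343·exp(−0.15·0.7033) = 0.1343·0.8999 = 0.1209 mg/L.

0.121 mg/L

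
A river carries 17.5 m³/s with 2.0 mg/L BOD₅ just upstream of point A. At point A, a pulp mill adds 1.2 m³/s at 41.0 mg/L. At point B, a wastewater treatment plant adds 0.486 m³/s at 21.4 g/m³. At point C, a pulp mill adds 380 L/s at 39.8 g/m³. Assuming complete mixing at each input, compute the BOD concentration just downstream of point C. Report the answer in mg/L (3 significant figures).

After input A: C = (17.5·2 + 1.2·41) / 18.7 = 4.503 mg/L.
After input B: C = (18.7·4.503 + 0.486·21.4) / 19.19 = 4.931 mg/L.
380 L/s = 0.38 m³/s.
After input C: C = (19.19·4.931 + 0.38·39.8) / 19.57 = 5.608 mg/L.

5.61 mg/L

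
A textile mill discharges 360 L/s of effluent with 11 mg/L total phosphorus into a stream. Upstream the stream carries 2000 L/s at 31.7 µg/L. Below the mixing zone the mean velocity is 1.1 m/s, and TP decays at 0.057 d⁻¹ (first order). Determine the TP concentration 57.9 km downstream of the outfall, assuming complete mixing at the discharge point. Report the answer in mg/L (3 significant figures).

360 L/s = 0.36 m³/s.
2000 L/s = 2 m³/s.
31.7 µg/L = 0.0317 mg/L.
After complete mixing, C₀ = (0.36·11 + 2·0.0317) / 2.36 = 1.705 mg/L.
Travel time t = 5.79e+04 m / 1.1 m/s = 5.264e+04 s = 0.6092 d.
C = 1.705·exp(−0.057·0.6092) = 1.705·0.9659 = 1.647 mg/L.

1.65 mg/L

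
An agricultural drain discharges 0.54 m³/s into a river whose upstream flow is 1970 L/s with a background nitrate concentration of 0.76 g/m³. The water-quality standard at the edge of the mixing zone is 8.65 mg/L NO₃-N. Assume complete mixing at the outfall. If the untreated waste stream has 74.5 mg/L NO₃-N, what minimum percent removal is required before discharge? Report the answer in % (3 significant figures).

1970 L/s = 1.97 m³/s.
Mass balance: 8.65·2.51 = 0.54·Cₑ + 1.97·0.76.
Cₑ = (21.71 − 1.497) / 0.54 = 37.43 mg/L.
Required removal = 1 − 37.43/74.5 = 49.75 %.

49.8 %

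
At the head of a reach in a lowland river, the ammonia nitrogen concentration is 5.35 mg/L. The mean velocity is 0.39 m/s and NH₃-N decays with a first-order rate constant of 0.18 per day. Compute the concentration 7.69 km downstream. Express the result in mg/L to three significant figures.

Travel time t = 7.69 km / 0.39 m/s = 7690/0.39 = 1.972e+04 s = 0.2282 d.
First-order decay: C = 5.35·exp(−0.18·0.2282) = 5.35·0.9598 = 5.135 mg/L.

5.13 mg/L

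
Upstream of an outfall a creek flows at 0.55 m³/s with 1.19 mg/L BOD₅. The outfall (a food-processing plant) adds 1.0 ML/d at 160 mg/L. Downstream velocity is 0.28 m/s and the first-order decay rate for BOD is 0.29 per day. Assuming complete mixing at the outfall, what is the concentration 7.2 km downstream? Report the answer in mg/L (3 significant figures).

1.0 ML/d = 0.01157 m³/s.
After complete mixing, C₀ = (0.01157·160 + 0.55·1.19) / 0.5616 = 4.463 mg/L.
Travel time t = 7200 m / 0.28 m/s = 2.571e+04 s = 0.2976 d.
C = 4.463·exp(−0.29·0.2976) = 4.463·0.9173 = 4.094 mg/L.

4.09 mg/L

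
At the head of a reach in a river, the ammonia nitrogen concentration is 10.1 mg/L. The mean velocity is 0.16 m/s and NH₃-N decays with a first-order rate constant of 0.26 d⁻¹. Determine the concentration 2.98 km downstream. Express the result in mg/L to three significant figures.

Travel time t = 2.98 km / 0.16 m/s = 2980/0.16 = 1.862e+04 s = 0.2156 d.
First-order decay: C = 10.1·exp(−0.26·0.2156) = 10.1·0.9455 = 9.549 mg/L.

9.55 mg/L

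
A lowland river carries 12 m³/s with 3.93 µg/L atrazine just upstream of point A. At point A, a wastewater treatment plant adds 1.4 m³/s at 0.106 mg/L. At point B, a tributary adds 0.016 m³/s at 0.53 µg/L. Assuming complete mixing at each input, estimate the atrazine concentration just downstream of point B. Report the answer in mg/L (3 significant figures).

0.0146 mg/L

3.93 µg/L = 0.00393 mg/L.
After input A: C = (12·0.00393 + 1.4·0.106) / 13.4 = 0.01459 mg/L.
0.53 µg/L = 0.00053 mg/L.
After input B: C = (13.4·0.01459 + 0.016·0.00053) / 13.42 = 0.01458 mg/L.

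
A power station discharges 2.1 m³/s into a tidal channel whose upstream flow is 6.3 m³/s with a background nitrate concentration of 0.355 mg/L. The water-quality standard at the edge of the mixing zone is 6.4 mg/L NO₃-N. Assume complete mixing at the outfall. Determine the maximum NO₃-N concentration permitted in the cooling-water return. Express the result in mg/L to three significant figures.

Mass balance: 6.4·8.4 = 2.1·Cₑ + 6.3·0.355.
Cₑ = (53.76 − 2.236) / 2.1 = 24.54 mg/L.

24.5 mg/L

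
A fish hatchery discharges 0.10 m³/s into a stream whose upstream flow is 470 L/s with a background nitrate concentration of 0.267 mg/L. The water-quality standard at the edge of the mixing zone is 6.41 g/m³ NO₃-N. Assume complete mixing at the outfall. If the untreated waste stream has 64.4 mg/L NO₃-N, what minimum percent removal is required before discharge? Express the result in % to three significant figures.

470 L/s = 0.47 m³/s.
Mass balance: 6.41·0.57 = 0.1·Cₑ + 0.47·0.267.
Cₑ = (3.654 − 0.1255) / 0.1 = 35.28 mg/L.
Required removal = 1 − 35.28/64.4 = 45.21 %.

45.2 %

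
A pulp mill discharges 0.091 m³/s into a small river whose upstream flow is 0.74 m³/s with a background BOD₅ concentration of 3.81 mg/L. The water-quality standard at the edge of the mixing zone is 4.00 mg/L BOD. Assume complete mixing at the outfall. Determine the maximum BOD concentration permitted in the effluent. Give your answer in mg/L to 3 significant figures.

Mass balance: 4·0.831 = 0.091·Cₑ + 0.74·3.81.
Cₑ = (3.324 − 2.819) / 0.091 = 5.545 mg/L.

5.55 mg/L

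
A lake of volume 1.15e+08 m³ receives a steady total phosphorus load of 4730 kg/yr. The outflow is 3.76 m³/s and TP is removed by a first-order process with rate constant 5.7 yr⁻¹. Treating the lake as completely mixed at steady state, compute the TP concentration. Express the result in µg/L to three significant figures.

6.11 µg/L

Outflow Q = 3.76 m³/s × 3.156e+07 s/yr = 1.187e+08 m³/yr.
Steady-state CSTR mass balance: W = Q·C + k·V·C, so C = W/(Q + kV).
Q + kV = 1.187e+08 + 5.7·1.15e+08 = 7.742e+08 m³/yr.
C = 4730/7.742e+08 = 6.11e-06 kg/m³ = 0.00611 mg/L = 6.11 µg/L.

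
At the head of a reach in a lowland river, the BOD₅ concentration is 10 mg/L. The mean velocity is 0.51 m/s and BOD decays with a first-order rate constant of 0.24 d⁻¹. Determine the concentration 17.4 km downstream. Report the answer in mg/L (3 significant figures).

Travel time t = 17.4 km / 0.51 m/s = 1.74e+04/0.51 = 3.412e+04 s = 0.3949 d.
First-order decay: C = 10·exp(−0.24·0.3949) = 10·0.9096 = 9.096 mg/L.

9.10 mg/L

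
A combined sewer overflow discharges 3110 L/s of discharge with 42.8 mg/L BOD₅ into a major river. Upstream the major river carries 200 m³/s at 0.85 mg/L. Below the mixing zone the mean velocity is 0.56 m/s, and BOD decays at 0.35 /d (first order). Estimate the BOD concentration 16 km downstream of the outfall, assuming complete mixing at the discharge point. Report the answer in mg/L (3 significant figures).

1.33 mg/L

3110 L/s = 3.11 m³/s.
After complete mixing, C₀ = (3.11·42.8 + 200·0.85) / 203.1 = 1.492 mg/L.
Travel time t = 1.6e+04 m / 0.56 m/s = 2.857e+04 s = 0.3307 d.
C = 1.492·exp(−0.35·0.3307) = 1.492·0.8907 = 1.329 mg/L.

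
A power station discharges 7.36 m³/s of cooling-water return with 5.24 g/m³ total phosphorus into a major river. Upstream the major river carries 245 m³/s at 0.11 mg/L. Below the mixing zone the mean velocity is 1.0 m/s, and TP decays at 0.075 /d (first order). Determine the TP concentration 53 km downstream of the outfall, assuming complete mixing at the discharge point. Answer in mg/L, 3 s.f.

0.248 mg/L

After complete mixing, C₀ = (7.36·5.24 + 245·0.11) / 252.4 = 0.2596 mg/L.
Travel time t = 5.3e+04 m / 1.0 m/s = 5.3e+04 s = 0.6134 d.
C = 0.2596·exp(−0.075·0.6134) = 0.2596·0.955 = 0.2479 mg/L.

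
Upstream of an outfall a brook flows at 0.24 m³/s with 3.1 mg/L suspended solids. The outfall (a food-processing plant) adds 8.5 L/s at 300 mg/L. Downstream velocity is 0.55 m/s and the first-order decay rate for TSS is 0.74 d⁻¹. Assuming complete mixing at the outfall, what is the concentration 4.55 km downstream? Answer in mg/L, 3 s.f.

8.5 L/s = 0.0085 m³/s.
After complete mixing, C₀ = (0.0085·300 + 0.24·3.1) / 0.2485 = 13.26 mg/L.
Travel time t = 4550 m / 0.55 m/s = 8273 s = 0.09575 d.
C = 13.26·exp(−0.74·0.09575) = 13.26·0.9316 = 12.35 mg/L.

12.3 mg/L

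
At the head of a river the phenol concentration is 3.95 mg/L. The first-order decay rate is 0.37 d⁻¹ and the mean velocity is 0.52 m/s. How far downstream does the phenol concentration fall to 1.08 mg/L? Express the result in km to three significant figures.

157 km

From C = C₀·e^(−kt), t = ln(C₀/C)/k = ln(3.95/1.08)/0.37 = 1.297/0.37 = 3.505 d.
Distance = v·t = 0.52 m/s × 3.028e+05 s = 1.575e+05 m = 157.5 km.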